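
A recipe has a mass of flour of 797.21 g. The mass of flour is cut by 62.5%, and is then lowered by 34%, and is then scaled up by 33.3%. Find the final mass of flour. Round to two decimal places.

Apply the 62.5% decrease: 797.21 × 0.375 = 298.95375.
34% decrease: 298.95375 × 0.66 = 197.309475.
33.3% increase: 197.309475 × 1.333 = 263.013530175 ≈ 263.01.

263.01 g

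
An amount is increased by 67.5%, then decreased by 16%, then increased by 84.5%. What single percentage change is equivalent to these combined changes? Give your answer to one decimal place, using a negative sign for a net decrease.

A 67.5% increase multiplies by 1.675.
Then a 16% decrease: 1.675 × 0.84 = 1.407.
Then an 84.5% increase: 1.407 × 1.845 = 2.595915.
Overall factor 2.595915, i.e. 159.6%.

159.6%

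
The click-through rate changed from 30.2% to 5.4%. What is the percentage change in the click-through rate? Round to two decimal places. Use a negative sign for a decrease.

-82.12%

The change is 5.4 − 30.2 = -24.8 percentage points.
Relative to the original 30.2%, that is -24.8 ÷ 30.2 ≈ -82.12%.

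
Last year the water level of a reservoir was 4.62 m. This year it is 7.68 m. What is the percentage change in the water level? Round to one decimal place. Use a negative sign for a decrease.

Change: 7.68 − 4.62 = 3.06.
Relative to the original: 3.06 ÷ 4.62 ≈ 66.2%.

66.2%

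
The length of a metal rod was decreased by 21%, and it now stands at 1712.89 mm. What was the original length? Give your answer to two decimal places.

2168.22 mm

The overall multiplier applied was 0.79.
So the original length was 1712.89 ÷ 0.79 ≈ 2168.22 mm.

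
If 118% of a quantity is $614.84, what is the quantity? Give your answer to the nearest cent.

$521.05

$614.84 ÷ 1.18 ≈ $521.05.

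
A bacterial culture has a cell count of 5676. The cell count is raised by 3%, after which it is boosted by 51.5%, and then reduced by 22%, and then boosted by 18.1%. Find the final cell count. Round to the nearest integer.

After the 3% increase: 5676 × 1.03 = 5846.28.
51.5% increase: 5846.28 × 1.515 = 8857.1142.
After the 22% decrease: 8857.1142 × 0.78 = 6908.549076.
Apply the 18.1% increase: 6908.549076 × 1.181 = 8158.996458756 ≈ 8159.

8159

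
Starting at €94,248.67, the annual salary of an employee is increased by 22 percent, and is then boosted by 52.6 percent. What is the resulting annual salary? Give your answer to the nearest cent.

€175,464.63

Apply the 22% increase: €94,248.67 × 1.22 = €114983.3774.
After the 52.6% increase: €114983.3774 × 1.526 = €175464.6339124 ≈ €175,464.63.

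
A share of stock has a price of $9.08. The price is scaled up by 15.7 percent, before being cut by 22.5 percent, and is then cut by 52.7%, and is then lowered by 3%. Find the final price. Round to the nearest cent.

$3.74

15.7% increase: $9.08 × 1.157 = $10.50556.
22.5% decrease: $10.50556 × 0.775 = $8.141809.
52.7% decrease: $8.141809 × 0.473 = $3.851075657.
Apply the 3% decrease: $3.851075657 × 0.97 = $3.73554338729 ≈ $3.74.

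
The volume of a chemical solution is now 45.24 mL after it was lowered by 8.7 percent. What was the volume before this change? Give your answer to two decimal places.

The overall multiplier applied was 0.913.
So the original volume was 45.24 ÷ 0.913 ≈ 49.55 mL.

49.55 mL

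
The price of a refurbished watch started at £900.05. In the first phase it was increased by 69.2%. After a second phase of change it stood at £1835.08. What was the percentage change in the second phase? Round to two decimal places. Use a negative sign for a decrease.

After the first phase: £900.05 × 1.692 = £1522.8846.
Second-phase multiplier: £1835.08 ÷ £1522.8846 ≈ 1.205003.
That is a change of 20.50%.

20.50%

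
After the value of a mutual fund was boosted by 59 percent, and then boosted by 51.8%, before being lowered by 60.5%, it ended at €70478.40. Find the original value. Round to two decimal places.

The overall multiplier applied was 1.59 × 1.518 × 0.395 = 0.9533799.
So the original value was €70478.40 ÷ 0.9533799 ≈ €73924.78.

€73924.78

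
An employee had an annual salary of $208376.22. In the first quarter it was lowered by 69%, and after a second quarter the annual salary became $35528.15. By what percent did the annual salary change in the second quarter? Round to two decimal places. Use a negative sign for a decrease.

After the first quarter: $208376.22 × 0.31 = $64596.6282.
Second-quarter multiplier: $35528.15 ÷ $64596.6282 ≈ 0.55.
That is a change of -45.00%.

-45.00%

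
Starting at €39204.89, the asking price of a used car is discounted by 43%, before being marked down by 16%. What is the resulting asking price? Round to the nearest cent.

€18771.30

Each change multiplies by a factor: 0.57 × 0.84 = 0.4788.
€39204.89 × 0.4788 = €18771.301332 ≈ €18771.30.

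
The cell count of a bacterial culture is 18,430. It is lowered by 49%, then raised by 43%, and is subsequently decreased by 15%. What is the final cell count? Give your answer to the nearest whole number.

11,425

49% decrease: 18,430 × 0.51 = 9399.3.
After the 43% increase: 9399.3 × 1.43 = 13440.999.
15% decrease: 13440.999 × 0.85 = 11424.84915 ≈ 11,425.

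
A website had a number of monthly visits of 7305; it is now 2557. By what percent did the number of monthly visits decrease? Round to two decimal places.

65.00%

Change: 2557 − 7305 = -4748.
Relative to the original: -4748 ÷ 7305 ≈ -65.00%.
So the number of monthly visits decreased by 65.00%.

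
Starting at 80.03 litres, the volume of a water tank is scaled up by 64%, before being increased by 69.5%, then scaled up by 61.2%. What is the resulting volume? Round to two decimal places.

After the 64% increase: 80.03 × 1.64 = 131.2492.
69.5% increase: 131.2492 × 1.695 = 222.467394.
After the 61.2% increase: 222.467394 × 1.612 = 358.617439128 ≈ 358.62.

358.62 litres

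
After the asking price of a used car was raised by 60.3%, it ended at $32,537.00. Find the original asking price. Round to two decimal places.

The overall multiplier applied was 1.603.
So the original asking price was $32,537.00 ÷ 1.603 ≈ $20,297.57.

$20,297.57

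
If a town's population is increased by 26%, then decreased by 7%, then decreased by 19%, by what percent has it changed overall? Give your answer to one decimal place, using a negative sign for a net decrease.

-5.1%

The combined multiplier is 1.26 × 0.93 × 0.81 = 0.949158.
That corresponds to a decrease of 5.1%.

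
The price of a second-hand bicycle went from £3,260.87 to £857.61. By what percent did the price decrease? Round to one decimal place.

Change: £857.61 − £3,260.87 = -£2,403.26.
Relative to the original: -£2,403.26 ÷ £3,260.87 ≈ -73.7%.
So the price decreased by 73.7%.

73.7%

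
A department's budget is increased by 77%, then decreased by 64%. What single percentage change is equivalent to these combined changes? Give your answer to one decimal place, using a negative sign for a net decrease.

The combined multiplier is 1.77 × 0.36 = 0.6372.
That corresponds to a decrease of 36.3%.

-36.3%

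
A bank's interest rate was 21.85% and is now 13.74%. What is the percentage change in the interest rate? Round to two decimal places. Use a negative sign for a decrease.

-37.12%

The change is 13.74 − 21.85 = -8.11 percentage points.
Relative to the original 21.85%, that is -8.11 ÷ 21.85 ≈ -37.12%.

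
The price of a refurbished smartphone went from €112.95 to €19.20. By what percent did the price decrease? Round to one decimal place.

Change: €19.20 − €112.95 = -€93.75.
Relative to the original: -€93.75 ÷ €112.95 ≈ -83.0%.
So the price decreased by 83.0%.

83.0%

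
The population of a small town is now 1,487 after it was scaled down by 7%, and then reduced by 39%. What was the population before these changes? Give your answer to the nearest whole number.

2,621

Undoing the 39% decrease: 1,487 ÷ 0.61 ≈ 2437.704918.
Undoing the 7% decrease: 2437.704918 ÷ 0.93 ≈ 2,621.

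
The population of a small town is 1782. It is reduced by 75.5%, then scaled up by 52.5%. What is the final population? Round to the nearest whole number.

Each change multiplies by a factor: 0.245 × 1.525 = 0.373625.
1782 × 0.373625 = 665.79975 ≈ 666.

666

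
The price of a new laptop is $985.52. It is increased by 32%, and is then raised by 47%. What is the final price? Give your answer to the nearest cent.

After the 32% increase: $985.52 × 1.32 = $1300.8864.
47% increase: $1300.8864 × 1.47 = $1912.303008 ≈ $1912.30.

$1912.30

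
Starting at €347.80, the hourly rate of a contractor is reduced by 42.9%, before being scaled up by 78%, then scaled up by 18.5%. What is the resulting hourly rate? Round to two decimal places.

€418.89

After the 42.9% decrease: €347.80 × 0.571 = €198.5938.
Apply the 78% increase: €198.5938 × 1.78 = €353.496964.
After the 18.5% increase: €353.496964 × 1.185 = €418.89390234 ≈ €418.89.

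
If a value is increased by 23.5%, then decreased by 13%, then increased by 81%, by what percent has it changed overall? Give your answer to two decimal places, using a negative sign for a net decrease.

A 23.5% increase multiplies by 1.235.
Then a 13% decrease: 1.235 × 0.87 = 1.07445.
Then an 81% increase: 1.07445 × 1.81 = 1.9447545.
Overall factor 1.9447545, i.e. 94.48%.

94.48%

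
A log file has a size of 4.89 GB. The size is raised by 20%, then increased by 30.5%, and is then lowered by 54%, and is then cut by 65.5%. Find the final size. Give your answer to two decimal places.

Each change multiplies by a factor: 1.2 × 1.305 × 0.46 × 0.345 = 0.2485242.
4.89 × 0.2485242 = 1.215283338 ≈ 1.22.

1.22 GB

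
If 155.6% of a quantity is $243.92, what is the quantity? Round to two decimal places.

$243.92 ÷ 1.556 ≈ $156.76.

$156.76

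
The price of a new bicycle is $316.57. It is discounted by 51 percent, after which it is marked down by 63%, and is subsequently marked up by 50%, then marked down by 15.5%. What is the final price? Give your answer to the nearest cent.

Each change multiplies by a factor: 0.49 × 0.37 × 1.5 × 0.845 = 0.22979775.
$316.57 × 0.22979775 = $72.7470737175 ≈ $72.75.

$72.75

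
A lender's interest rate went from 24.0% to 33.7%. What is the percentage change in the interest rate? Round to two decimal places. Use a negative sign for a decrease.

The change is 33.7 − 24.0 = 9.7 percentage points.
Relative to the original 24.0%, that is 9.7 ÷ 24.0 ≈ 40.42%.

40.42%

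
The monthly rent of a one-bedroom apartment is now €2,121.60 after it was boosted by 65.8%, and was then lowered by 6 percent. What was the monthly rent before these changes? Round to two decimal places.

The overall multiplier applied was 1.658 × 0.94 = 1.55852.
So the original monthly rent was €2,121.60 ÷ 1.55852 ≈ €1,361.29.

€1,361.29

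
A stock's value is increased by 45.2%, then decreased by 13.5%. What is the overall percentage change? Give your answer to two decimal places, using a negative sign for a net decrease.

A 45.2% increase multiplies by 1.452.
Then a 13.5% decrease: 1.452 × 0.865 = 1.25598.
Overall factor 1.25598, i.e. 25.60%.

25.60%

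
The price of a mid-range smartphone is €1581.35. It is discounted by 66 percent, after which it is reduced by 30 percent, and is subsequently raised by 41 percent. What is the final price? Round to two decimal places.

Each change multiplies by a factor: 0.34 × 0.7 × 1.41 = 0.33558.
€1581.35 × 0.33558 = €530.669433 ≈ €530.67.

€530.67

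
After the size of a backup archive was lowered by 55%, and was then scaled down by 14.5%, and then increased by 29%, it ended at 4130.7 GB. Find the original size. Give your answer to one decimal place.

The overall multiplier applied was 0.45 × 0.855 × 1.29 = 0.4963275.
So the original size was 4130.7 ÷ 0.4963275 ≈ 8322.5 GB.

8322.5 GB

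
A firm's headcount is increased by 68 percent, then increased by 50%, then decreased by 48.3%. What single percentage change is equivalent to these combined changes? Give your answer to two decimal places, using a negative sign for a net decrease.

The combined multiplier is 1.68 × 1.5 × 0.517 = 1.30284.
That corresponds to an increase of 30.28%.

30.28%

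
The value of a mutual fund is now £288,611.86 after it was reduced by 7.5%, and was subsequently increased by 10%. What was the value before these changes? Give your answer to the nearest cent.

The overall multiplier applied was 0.925 × 1.1 = 1.0175.
So the original value was £288,611.86 ÷ 1.0175 ≈ £283,648.02.

£283,648.02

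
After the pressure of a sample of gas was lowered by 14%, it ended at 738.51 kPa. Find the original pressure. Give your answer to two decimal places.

The overall multiplier applied was 0.86.
So the original pressure was 738.51 ÷ 0.86 ≈ 858.73 kPa.

858.73 kPa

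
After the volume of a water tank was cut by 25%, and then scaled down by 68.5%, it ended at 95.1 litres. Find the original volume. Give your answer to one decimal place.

402.5 litres

Undoing the 68.5% decrease: 95.1 ÷ 0.315 ≈ 301.904762.
Undoing the 25% decrease: 301.904762 ÷ 0.75 ≈ 402.5 litres.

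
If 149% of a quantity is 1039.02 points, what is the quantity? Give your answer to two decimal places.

697.33 points

1039.02 points ÷ 1.49 ≈ 697.33 points.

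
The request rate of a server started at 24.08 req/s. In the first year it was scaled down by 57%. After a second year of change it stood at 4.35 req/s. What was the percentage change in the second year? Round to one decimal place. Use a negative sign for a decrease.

-58.0%

After the first year: 24.08 × 0.43 = 10.3544.
Second-year multiplier: 4.35 ÷ 10.3544 ≈ 0.42011.
That is a change of -58.0%.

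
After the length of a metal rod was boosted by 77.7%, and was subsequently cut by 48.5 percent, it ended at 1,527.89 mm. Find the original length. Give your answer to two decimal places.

1,669.54 mm

The overall multiplier applied was 1.777 × 0.515 = 0.915155.
So the original length was 1,527.89 ÷ 0.915155 ≈ 1,669.54 mm.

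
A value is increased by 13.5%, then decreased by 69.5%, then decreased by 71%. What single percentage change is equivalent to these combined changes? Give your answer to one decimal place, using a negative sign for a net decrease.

A 13.5% increase multiplies by 1.135.
Then a 69.5% decrease: 1.135 × 0.305 = 0.346175.
Then a 71% decrease: 0.346175 × 0.29 = 0.10039075.
Overall factor 0.10039075, i.e. -90.0%.

-90.0%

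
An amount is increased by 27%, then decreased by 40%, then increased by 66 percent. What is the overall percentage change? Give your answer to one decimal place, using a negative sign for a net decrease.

26.5%

The combined multiplier is 1.27 × 0.6 × 1.66 = 1.26492.
That corresponds to an increase of 26.5%.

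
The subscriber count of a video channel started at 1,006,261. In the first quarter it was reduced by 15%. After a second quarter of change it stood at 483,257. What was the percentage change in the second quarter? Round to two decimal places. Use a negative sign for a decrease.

-43.50%

After the first quarter: 1,006,261 × 0.85 = 855321.85.
Second-quarter multiplier: 483,257 ÷ 855321.85 ≈ 0.565.
That is a change of -43.50%.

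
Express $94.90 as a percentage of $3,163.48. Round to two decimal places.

$94.90 ÷ $3,163.48 ≈ 3.00%.

3.00%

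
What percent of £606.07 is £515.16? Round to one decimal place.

£515.16 ÷ £606.07 ≈ 85.0%.

85.0%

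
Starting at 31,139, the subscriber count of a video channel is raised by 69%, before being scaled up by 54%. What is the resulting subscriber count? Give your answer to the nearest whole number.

Each change multiplies by a factor: 1.69 × 1.54 = 2.6026.
31,139 × 2.6026 = 81042.3614 ≈ 81,042.

81,042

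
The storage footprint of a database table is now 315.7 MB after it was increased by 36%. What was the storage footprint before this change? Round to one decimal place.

The overall multiplier applied was 1.36.
So the original storage footprint was 315.7 ÷ 1.36 ≈ 232.1 MB.

232.1 MB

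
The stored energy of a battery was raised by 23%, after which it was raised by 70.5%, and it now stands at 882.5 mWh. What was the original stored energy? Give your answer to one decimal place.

420.8 mWh

Undoing the 70.5% increase: 882.5 ÷ 1.705 ≈ 517.595308.
Undoing the 23% increase: 517.595308 ÷ 1.23 ≈ 420.8 mWh.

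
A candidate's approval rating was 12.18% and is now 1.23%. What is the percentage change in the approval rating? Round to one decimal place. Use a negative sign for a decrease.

-89.9%

The change is 1.23 − 12.18 = -10.95 percentage points.
Relative to the original 12.18%, that is -10.95 ÷ 12.18 ≈ -89.9%.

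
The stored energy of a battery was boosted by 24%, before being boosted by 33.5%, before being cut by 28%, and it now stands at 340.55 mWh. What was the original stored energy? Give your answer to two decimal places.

The overall multiplier applied was 1.24 × 1.335 × 0.72 = 1.191888.
So the original stored energy was 340.55 ÷ 1.191888 ≈ 285.72 mWh.

285.72 mWh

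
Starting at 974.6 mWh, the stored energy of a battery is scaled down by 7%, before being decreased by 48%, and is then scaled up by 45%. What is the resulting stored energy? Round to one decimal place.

683.4 mWh

7% decrease: 974.6 × 0.93 = 906.378.
48% decrease: 906.378 × 0.52 = 471.31656.
After the 45% increase: 471.31656 × 1.45 = 683.409012 ≈ 683.4.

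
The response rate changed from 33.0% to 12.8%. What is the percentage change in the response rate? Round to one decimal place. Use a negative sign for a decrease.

-61.2%

The change is 12.8 − 33.0 = -20.2 percentage points.
Relative to the original 33.0%, that is -20.2 ÷ 33.0 ≈ -61.2%.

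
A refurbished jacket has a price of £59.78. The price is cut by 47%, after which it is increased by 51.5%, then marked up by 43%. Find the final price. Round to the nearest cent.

£68.64

Each change multiplies by a factor: 0.53 × 1.515 × 1.43 = 1.1482185.
£59.78 × 1.1482185 = £68.64050193 ≈ £68.64.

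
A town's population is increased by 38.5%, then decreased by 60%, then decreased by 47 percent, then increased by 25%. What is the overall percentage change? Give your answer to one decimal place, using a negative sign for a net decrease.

-63.3%

The combined multiplier is 1.385 × 0.4 × 0.53 × 1.25 = 0.367025.
That corresponds to a decrease of 63.3%.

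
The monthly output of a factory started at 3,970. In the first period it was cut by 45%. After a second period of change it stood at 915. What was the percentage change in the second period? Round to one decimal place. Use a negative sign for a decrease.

After the first period: 3,970 × 0.55 = 2183.5.
Second-period multiplier: 915 ÷ 2183.5 ≈ 0.41905.
That is a change of -58.1%.

-58.1%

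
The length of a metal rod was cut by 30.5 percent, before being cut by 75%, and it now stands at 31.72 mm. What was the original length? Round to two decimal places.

The overall multiplier applied was 0.695 × 0.25 = 0.17375.
So the original length was 31.72 ÷ 0.17375 ≈ 182.56 mm.

182.56 mm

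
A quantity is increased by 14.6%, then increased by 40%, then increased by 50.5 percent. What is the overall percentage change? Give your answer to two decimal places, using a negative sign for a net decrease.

141.46%

A 14.6% increase multiplies by 1.146.
Then a 40% increase: 1.146 × 1.4 = 1.6044.
Then a 50.5% increase: 1.6044 × 1.505 = 2.414622.
Overall factor 2.414622, i.e. 141.46%.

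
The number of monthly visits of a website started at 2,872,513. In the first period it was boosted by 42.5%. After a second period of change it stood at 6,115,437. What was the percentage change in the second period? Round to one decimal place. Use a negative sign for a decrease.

After the first period: 2,872,513 × 1.425 = 4093331.025.
Second-period multiplier: 6,115,437 ÷ 4093331.025 ≈ 1.494.
That is a change of 49.4%.

49.4%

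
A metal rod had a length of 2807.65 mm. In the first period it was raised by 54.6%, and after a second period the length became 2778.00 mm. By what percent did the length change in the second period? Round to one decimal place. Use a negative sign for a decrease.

-36.0%

After the first period: 2807.65 × 1.546 = 4340.6269.
Second-period multiplier: 2778.00 ÷ 4340.6269 ≈ 0.64.
That is a change of -36.0%.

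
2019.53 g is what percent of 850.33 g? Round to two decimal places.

237.50%

2019.53 g ÷ 850.33 g ≈ 237.50%.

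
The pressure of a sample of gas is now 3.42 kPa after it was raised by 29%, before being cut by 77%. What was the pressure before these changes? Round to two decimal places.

The overall multiplier applied was 1.29 × 0.23 = 0.2967.
So the original pressure was 3.42 ÷ 0.2967 ≈ 11.53 kPa.

11.53 kPa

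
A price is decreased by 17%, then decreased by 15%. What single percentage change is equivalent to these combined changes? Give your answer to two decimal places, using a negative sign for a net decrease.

The combined multiplier is 0.83 × 0.85 = 0.7055.
That corresponds to a decrease of 29.45%.

-29.45%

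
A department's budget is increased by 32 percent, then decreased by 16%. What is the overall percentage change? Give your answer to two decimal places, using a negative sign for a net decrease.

The combined multiplier is 1.32 × 0.84 = 1.1088.
That corresponds to an increase of 10.88%.

10.88%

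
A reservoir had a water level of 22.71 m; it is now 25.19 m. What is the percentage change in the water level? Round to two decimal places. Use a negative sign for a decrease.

10.92%

Change: 25.19 − 22.71 = 2.48.
Relative to the original: 2.48 ÷ 22.71 ≈ 10.92%.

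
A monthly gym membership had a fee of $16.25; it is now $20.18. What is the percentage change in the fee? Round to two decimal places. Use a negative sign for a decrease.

24.18%

Change: $20.18 − $16.25 = $3.93.
Relative to the original: $3.93 ÷ $16.25 ≈ 24.18%.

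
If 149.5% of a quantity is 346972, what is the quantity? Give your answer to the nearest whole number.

346972 ÷ 1.495 ≈ 232088.

232088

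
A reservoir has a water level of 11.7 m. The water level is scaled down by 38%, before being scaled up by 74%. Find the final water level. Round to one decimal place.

12.6 m

38% decrease: 11.7 × 0.62 = 7.254.
After the 74% increase: 7.254 × 1.74 = 12.62196 ≈ 12.6.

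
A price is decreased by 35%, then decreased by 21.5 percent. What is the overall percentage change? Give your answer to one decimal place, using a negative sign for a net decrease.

A 35% decrease multiplies by 0.65.
Then a 21.5% decrease: 0.65 × 0.785 = 0.51025.
Overall factor 0.51025, i.e. -49.0%.

-49.0%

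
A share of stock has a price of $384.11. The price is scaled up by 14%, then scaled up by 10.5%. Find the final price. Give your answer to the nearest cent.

$483.86

Each change multiplies by a factor: 1.14 × 1.105 = 1.2597.
$384.11 × 1.2597 = $483.863367 ≈ $483.86.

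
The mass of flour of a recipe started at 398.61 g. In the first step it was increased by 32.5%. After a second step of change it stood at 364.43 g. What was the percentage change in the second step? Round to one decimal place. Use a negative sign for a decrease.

-31.0%

After the first step: 398.61 × 1.325 = 528.15825.
Second-step multiplier: 364.43 ÷ 528.15825 ≈ 0.69.
That is a change of -31.0%.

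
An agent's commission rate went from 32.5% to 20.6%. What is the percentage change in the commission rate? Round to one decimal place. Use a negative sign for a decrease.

-36.6%

The change is 20.6 − 32.5 = -11.9 percentage points.
Relative to the original 32.5%, that is -11.9 ÷ 32.5 ≈ -36.6%.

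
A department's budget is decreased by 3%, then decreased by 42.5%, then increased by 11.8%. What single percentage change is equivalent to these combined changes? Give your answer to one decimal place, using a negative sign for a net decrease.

The combined multiplier is 0.97 × 0.575 × 1.118 = 0.6235645.
That corresponds to a decrease of 37.6%.

-37.6%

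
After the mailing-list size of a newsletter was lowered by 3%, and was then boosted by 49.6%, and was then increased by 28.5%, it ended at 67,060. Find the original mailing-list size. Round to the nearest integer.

Undoing the 28.5% increase: 67,060 ÷ 1.285 ≈ 52186.770428.
Undoing the 49.6% increase: 52186.770428 ÷ 1.496 ≈ 34884.204832.
Undoing the 3% decrease: 34884.204832 ÷ 0.97 ≈ 35,963.

35,963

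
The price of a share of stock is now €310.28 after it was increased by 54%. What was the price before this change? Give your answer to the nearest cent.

The overall multiplier applied was 1.54.
So the original price was €310.28 ÷ 1.54 ≈ €201.48.

€201.48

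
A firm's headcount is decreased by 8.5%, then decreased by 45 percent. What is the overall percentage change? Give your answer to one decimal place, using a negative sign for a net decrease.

An 8.5% decrease multiplies by 0.915.
Then a 45% decrease: 0.915 × 0.55 = 0.50325.
Overall factor 0.50325, i.e. -49.7%.

-49.7%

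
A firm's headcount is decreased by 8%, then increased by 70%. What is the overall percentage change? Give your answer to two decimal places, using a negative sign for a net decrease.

56.40%

The combined multiplier is 0.92 × 1.7 = 1.564.
That corresponds to an increase of 56.40%.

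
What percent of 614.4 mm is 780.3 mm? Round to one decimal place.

127.0%

780.3 mm ÷ 614.4 mm ≈ 127.0%.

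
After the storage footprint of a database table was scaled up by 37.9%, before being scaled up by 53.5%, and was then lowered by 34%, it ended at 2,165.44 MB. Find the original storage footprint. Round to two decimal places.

Undoing the 34% decrease: 2,165.44 ÷ 0.66 ≈ 3280.969697.
Undoing the 53.5% increase: 3280.969697 ÷ 1.535 ≈ 2137.439542.
Undoing the 37.9% increase: 2137.439542 ÷ 1.379 ≈ 1,549.99 MB.

1,549.99 MB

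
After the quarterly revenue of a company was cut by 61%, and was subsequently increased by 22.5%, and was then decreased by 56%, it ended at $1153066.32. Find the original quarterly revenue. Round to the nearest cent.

$5485306.69

Undoing the 56% decrease: $1153066.32 ÷ 0.44 ≈ $2620605.272727.
Undoing the 22.5% increase: $2620605.272727 ÷ 1.225 ≈ $2139269.610389.
Undoing the 61% decrease: $2139269.610389 ÷ 0.39 ≈ $5485306.69.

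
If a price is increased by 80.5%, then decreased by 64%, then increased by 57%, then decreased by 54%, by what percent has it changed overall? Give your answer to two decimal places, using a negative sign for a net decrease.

The combined multiplier is 1.805 × 0.36 × 1.57 × 0.46 = 0.46928556.
That corresponds to a decrease of 53.07%.

-53.07%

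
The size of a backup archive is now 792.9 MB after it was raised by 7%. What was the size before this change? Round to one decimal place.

The overall multiplier applied was 1.07.
So the original size was 792.9 ÷ 1.07 ≈ 741.0 MB.

741.0 MB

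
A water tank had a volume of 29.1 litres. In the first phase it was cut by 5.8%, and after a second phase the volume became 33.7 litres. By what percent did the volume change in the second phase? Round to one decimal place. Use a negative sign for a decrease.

22.9%

After the first phase: 29.1 × 0.942 = 27.4122.
Second-phase multiplier: 33.7 ÷ 27.4122 ≈ 1.22938.
That is a change of 22.9%.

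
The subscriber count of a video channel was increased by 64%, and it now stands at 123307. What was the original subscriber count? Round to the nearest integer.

75187

The overall multiplier applied was 1.64.
So the original subscriber count was 123307 ÷ 1.64 ≈ 75187.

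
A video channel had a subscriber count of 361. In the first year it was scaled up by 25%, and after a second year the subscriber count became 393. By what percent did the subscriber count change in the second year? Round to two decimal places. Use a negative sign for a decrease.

-12.91%

After the first year: 361 × 1.25 = 451.25.
Second-year multiplier: 393 ÷ 451.25 ≈ 0.870914.
That is a change of -12.91%.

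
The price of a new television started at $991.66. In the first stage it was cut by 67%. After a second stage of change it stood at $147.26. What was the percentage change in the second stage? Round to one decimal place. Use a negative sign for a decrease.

-55.0%

After the first stage: $991.66 × 0.33 = $327.2478.
Second-stage multiplier: $147.26 ÷ $327.2478 ≈ 0.45.
That is a change of -55.0%.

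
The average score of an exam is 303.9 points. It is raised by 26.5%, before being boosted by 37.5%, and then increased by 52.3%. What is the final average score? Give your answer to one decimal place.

After the 26.5% increase: 303.9 × 1.265 = 384.4335.
Apply the 37.5% increase: 384.4335 × 1.375 = 528.5960625.
After the 52.3% increase: 528.5960625 × 1.523 = 805.0518031875 ≈ 805.1.

805.1 points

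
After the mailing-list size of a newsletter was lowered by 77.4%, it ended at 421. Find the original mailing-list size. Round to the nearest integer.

1,863

The overall multiplier applied was 0.226.
So the original mailing-list size was 421 ÷ 0.226 ≈ 1,863.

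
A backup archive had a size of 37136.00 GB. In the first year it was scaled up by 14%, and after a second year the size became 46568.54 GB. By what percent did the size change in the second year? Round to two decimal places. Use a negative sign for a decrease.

10.00%

After the first year: 37136.00 × 1.14 = 42335.04.
Second-year multiplier: 46568.54 ÷ 42335.04 ≈ 1.1.
That is a change of 10.00%.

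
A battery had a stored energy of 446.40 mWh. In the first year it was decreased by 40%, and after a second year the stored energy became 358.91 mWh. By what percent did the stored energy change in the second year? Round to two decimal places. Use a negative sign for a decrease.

34.00%

After the first year: 446.40 × 0.6 = 267.84.
Second-year multiplier: 358.91 ÷ 267.84 ≈ 1.340016.
That is a change of 34.00%.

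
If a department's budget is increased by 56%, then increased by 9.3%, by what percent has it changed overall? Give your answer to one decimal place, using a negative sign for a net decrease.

70.5%

The combined multiplier is 1.56 × 1.093 = 1.70508.
That corresponds to an increase of 70.5%.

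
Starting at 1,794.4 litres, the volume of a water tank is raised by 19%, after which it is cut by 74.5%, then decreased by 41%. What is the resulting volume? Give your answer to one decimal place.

321.3 litres

After the 19% increase: 1,794.4 × 1.19 = 2135.336.
After the 74.5% decrease: 2135.336 × 0.255 = 544.51068.
After the 41% decrease: 544.51068 × 0.59 = 321.2613012 ≈ 321.3.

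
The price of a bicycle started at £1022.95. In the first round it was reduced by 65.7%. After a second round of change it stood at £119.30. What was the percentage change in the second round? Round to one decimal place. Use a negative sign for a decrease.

After the first round: £1022.95 × 0.343 = £350.87185.
Second-round multiplier: £119.30 ÷ £350.87185 ≈ 0.34001.
That is a change of -66.0%.

-66.0%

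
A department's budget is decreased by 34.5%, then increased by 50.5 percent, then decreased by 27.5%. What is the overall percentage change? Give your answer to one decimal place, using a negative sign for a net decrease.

The combined multiplier is 0.655 × 1.505 × 0.725 = 0.714686875.
That corresponds to a decrease of 28.5%.

-28.5%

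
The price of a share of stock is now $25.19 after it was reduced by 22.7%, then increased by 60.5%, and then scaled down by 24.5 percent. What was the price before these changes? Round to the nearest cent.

$26.89

Undoing the 24.5% decrease: $25.19 ÷ 0.755 ≈ $33.364238.
Undoing the 60.5% increase: $33.364238 ÷ 1.605 ≈ $20.787687.
Undoing the 22.7% decrease: $20.787687 ÷ 0.773 ≈ $26.89.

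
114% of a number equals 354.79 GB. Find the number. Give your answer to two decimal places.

354.79 GB ÷ 1.14 ≈ 311.22 GB.

311.22 GB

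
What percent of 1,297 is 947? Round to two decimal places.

73.01%

947 ÷ 1,297 ≈ 73.01%.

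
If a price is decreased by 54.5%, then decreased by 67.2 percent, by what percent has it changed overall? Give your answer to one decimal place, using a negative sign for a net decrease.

The combined multiplier is 0.455 × 0.328 = 0.14924.
That corresponds to a decrease of 85.1%.

-85.1%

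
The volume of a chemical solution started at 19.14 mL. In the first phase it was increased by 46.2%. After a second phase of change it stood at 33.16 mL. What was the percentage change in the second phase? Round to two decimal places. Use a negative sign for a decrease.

18.50%

After the first phase: 19.14 × 1.462 = 27.98268.
Second-phase multiplier: 33.16 ÷ 27.98268 ≈ 1.185019.
That is a change of 18.50%.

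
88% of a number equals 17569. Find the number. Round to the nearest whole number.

17569 ÷ 0.88 ≈ 19965.

19965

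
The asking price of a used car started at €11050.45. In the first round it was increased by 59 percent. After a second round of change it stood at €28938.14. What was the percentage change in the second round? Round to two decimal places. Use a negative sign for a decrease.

64.70%

After the first round: €11050.45 × 1.59 = €17570.2155.
Second-round multiplier: €28938.14 ÷ €17570.2155 ≈ 1.647.
That is a change of 64.70%.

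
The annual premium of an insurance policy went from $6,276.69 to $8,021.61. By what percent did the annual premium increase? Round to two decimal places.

27.80%

Change: $8,021.61 − $6,276.69 = $1,744.92.
Relative to the original: $1,744.92 ÷ $6,276.69 ≈ 27.80%.
So the annual premium increased by 27.80%.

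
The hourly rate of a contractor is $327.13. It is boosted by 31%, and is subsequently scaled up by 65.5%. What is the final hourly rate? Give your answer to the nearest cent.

$709.23

After the 31% increase: $327.13 × 1.31 = $428.5403.
After the 65.5% increase: $428.5403 × 1.655 = $709.2341965 ≈ $709.23.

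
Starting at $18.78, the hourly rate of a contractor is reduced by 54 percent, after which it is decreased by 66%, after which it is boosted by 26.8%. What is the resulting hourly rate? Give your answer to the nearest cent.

$3.72

Each change multiplies by a factor: 0.46 × 0.34 × 1.268 = 0.1983152.
$18.78 × 0.1983152 = $3.724359456 ≈ $3.72.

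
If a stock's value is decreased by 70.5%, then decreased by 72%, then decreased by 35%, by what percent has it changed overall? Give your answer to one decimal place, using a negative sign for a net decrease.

A 70.5% decrease multiplies by 0.295.
Then a 72% decrease: 0.295 × 0.28 = 0.0826.
Then a 35% decrease: 0.0826 × 0.65 = 0.05369.
Overall factor 0.05369, i.e. -94.6%.

-94.6%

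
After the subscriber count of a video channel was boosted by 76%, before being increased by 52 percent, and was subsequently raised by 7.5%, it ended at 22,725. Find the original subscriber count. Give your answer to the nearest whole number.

Undoing the 7.5% increase: 22,725 ÷ 1.075 ≈ 21139.534884.
Undoing the 52% increase: 21139.534884 ÷ 1.52 ≈ 13907.588739.
Undoing the 76% increase: 13907.588739 ÷ 1.76 ≈ 7,902.

7,902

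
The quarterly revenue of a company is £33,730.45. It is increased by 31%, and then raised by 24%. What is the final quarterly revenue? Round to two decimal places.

After the 31% increase: £33,730.45 × 1.31 = £44186.8895.
Apply the 24% increase: £44186.8895 × 1.24 = £54791.74298 ≈ £54,791.74.

£54,791.74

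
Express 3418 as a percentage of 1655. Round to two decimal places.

206.53%

3418 ÷ 1655 ≈ 206.53%.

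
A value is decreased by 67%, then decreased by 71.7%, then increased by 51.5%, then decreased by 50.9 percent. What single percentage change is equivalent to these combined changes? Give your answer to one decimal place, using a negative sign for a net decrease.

-93.1%

The combined multiplier is 0.33 × 0.283 × 1.515 × 0.491 = 0.06946955235.
That corresponds to a decrease of 93.1%.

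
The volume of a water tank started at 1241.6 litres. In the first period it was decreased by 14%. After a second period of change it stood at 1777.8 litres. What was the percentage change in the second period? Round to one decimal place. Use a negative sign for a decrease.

66.5%

After the first period: 1241.6 × 0.86 = 1067.776.
Second-period multiplier: 1777.8 ÷ 1067.776 ≈ 1.66496.
That is a change of 66.5%.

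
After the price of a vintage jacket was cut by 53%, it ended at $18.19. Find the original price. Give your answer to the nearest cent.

$38.70

The overall multiplier applied was 0.47.
So the original price was $18.19 ÷ 0.47 ≈ $38.70.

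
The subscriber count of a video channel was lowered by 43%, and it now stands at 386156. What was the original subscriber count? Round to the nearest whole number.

677467

The overall multiplier applied was 0.57.
So the original subscriber count was 386156 ÷ 0.57 ≈ 677467.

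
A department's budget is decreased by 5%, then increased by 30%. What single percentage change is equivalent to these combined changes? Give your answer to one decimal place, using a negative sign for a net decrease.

The combined multiplier is 0.95 × 1.3 = 1.235.
That corresponds to an increase of 23.5%.

23.5%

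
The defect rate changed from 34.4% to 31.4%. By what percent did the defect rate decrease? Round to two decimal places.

8.72%

The change is 31.4 − 34.4 = -3.0 percentage points.
Relative to the original 34.4%, that is -3.0 ÷ 34.4 ≈ -8.72%.
So the defect rate fell by 8.72%.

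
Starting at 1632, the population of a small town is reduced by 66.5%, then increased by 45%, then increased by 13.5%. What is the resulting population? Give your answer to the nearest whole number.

900

After the 66.5% decrease: 1632 × 0.335 = 546.72.
After the 45% increase: 546.72 × 1.45 = 792.744.
Apply the 13.5% increase: 792.744 × 1.135 = 899.76444 ≈ 900.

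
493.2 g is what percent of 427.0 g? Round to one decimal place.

115.5%

493.2 g ÷ 427.0 g ≈ 115.5%.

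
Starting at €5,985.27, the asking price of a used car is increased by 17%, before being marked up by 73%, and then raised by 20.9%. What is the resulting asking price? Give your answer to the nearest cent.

Each change multiplies by a factor: 1.17 × 1.73 × 1.209 = 2.4471369.
€5,985.27 × 2.4471369 = €14646.775073463 ≈ €14,646.78.

€14,646.78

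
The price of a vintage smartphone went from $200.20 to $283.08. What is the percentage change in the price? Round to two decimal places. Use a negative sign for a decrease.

41.40%

Change: $283.08 − $200.20 = $82.88.
Relative to the original: $82.88 ÷ $200.20 ≈ 41.40%.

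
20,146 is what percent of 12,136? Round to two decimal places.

166.00%

20,146 ÷ 12,136 ≈ 166.00%.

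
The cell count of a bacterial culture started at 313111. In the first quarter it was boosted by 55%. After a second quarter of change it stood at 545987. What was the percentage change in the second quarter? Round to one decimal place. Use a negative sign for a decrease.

12.5%

After the first quarter: 313111 × 1.55 = 485322.05.
Second-quarter multiplier: 545987 ÷ 485322.05 ≈ 1.125.
That is a change of 12.5%.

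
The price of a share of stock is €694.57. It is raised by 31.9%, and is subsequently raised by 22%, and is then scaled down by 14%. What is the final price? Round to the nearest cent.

After the 31.9% increase: €694.57 × 1.319 = €916.13783.
After the 22% increase: €916.13783 × 1.22 = €1117.6881526.
Apply the 14% decrease: €1117.6881526 × 0.86 = €961.211811236 ≈ €961.21.

€961.21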